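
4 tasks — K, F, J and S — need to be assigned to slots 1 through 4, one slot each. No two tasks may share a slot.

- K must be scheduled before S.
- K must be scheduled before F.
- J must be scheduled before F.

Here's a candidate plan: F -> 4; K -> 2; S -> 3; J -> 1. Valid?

J must be scheduled before F — holds.
No two tasks may share a slot — holds.
K must be scheduled before S — holds.
K must be scheduled before F — holds.

Yes, all constraints hold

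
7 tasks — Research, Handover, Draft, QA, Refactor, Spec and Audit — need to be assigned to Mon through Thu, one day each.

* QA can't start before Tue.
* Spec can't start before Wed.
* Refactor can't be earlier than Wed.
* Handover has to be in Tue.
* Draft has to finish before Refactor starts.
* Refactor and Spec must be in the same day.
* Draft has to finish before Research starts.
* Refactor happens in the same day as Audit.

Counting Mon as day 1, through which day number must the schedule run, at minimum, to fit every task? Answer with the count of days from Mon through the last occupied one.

3 days

The precedence chain requires at least 2 distinct days.
Refactor can't be placed before Wed — that is day 3 counting from Mon — so the schedule must run through at least 3 days.
3 works (last occupied day: Wed): for example Research in Tue, QA in Tue, Draft in Mon, Handover in Tue, Refactor in Wed, Spec in Wed, Audit in Wed.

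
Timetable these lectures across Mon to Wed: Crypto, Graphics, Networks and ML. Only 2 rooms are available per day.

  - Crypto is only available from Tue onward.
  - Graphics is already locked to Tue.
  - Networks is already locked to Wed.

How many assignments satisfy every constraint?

4

Enumerating: Graphics=Tue; ML=Mon; Networks=Wed; Crypto=Tue | Graphics in Tue, ML in Wed, Networks in Wed, Crypto in Tue | Crypto in Wed; Graphics in Tue; ML in Mon; Networks in Wed | Graphics in Tue, Networks in Wed, ML in Tue, Crypto in Wed.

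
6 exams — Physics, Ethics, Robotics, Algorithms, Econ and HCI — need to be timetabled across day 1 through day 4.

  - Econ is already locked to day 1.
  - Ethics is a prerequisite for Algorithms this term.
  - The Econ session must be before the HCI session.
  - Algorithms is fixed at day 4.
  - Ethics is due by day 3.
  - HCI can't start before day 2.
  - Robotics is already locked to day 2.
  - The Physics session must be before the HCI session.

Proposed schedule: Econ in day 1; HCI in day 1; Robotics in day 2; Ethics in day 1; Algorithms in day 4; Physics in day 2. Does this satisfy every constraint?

Invalid. The Physics session must be before the HCI session.

Econ is already locked to day 1 — holds.
Algorithms is fixed at day 4 — holds.
The Physics session must be before the HCI session — violated.
HCI can't start before day 2 — violated.
Ethics is a prerequisite for Algorithms this term — holds.
Robotics is already locked to day 2 — holds.
The Econ session must be before the HCI session — violated.
Ethics is due by day 3 — holds.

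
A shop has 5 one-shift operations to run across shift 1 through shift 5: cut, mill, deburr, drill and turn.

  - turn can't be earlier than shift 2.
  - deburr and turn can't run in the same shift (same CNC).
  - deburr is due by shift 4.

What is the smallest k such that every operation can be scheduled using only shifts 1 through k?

turn can't be placed before shift 2, so the schedule must run through at least shift 2.
2 works (last occupied shift: shift 2): for example mill=shift 1, drill=shift 1, deburr=shift 1, cut=shift 1, turn=shift 2.

2 shifts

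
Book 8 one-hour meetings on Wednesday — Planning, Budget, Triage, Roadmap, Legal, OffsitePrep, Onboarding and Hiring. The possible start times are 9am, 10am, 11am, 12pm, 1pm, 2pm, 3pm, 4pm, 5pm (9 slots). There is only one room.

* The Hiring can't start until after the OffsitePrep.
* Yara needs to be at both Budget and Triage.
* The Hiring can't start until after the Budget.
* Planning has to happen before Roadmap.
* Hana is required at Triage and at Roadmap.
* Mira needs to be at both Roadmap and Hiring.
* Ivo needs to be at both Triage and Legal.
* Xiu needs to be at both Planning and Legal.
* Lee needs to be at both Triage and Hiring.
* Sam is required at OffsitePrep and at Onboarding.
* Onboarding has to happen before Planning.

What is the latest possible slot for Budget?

4pm

Downstream work caps Budget at 4pm.
Budget at 4pm is achievable: Legal in 2pm; Planning in 10am; Roadmap in 11am; OffsitePrep in 12pm; Budget in 4pm; Triage in 1pm; Onboarding in 9am; Hiring in 5pm.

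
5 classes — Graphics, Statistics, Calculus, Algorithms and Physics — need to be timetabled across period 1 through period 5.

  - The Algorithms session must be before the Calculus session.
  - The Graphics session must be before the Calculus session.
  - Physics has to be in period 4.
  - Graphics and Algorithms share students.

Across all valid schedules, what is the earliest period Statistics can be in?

Statistics at period 1 is achievable: Statistics -> period 1, Calculus -> period 3, Graphics -> period 1, Physics -> period 4, Algorithms -> period 2.

period 1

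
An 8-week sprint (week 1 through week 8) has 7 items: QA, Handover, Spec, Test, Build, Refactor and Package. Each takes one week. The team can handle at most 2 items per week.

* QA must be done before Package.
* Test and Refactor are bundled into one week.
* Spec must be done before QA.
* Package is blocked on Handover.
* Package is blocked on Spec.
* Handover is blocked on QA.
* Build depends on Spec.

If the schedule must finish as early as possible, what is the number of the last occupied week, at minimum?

5

The precedence chain requires at least 4 distinct weeks.
With at most 2 per week and 7 work items, at least 4 weeks are needed.
Could 4 weeks be enough, i.e. nothing placed later than week 4? First, Package must come after Handover (at week 1 or later) → {week 2, week 3, week 4}; Handover must come before Package (at week 4 or earlier) → {week 1, week 2, week 3}; QA must come before Package (at week 4 or earlier) → {week 1, week 2, week 3}; Spec must come before Package (at week 4 or earlier) → {week 1, week 2, week 3}; Handover must come after QA (at week 1 or later) → {week 2, week 3}; QA must come before Handover (at week 3 or earlier) → {week 1, week 2}; QA must come after Spec (at week 1 or later) → {week 2}; Spec must come before QA (at week 2 or earlier) → {week 1}; Package must come after Handover (at week 2 or later) → {week 3, week 4}; Handover must come after QA (at week 2 or later) → {week 3}; Package must come after Handover (at week 3 or later) → {week 4}. Test could then only be at {week 1, week 2, week 3, week 4}; try each:
- suppose Test is at week 1; Refactor must be in the same week as Test (in {week 1}) → {week 1}; that puts Spec, Test and Refactor all in week 1 — more than 2 per week.
- suppose Test is at week 2; Refactor must be in the same week as Test (in {week 2}) → {week 2}; that puts QA, Test and Refactor all in week 2 — more than 2 per week.
- suppose Test is at week 3; Refactor must be in the same week as Test (in {week 3}) → {week 3}; that puts Handover, Test and Refactor all in week 3 — more than 2 per week.
- suppose Test is at week 4; Refactor must be in the same week as Test (in {week 4}) → {week 4}; that puts Test, Refactor and Package all in week 4 — more than 2 per week.
Every option fails, so 4 weeks is not enough.
5 works (last occupied week: week 5): for example Handover=week 3, Build=week 2, Refactor=week 5, Test=week 5, QA=week 2, Package=week 4, Spec=week 1.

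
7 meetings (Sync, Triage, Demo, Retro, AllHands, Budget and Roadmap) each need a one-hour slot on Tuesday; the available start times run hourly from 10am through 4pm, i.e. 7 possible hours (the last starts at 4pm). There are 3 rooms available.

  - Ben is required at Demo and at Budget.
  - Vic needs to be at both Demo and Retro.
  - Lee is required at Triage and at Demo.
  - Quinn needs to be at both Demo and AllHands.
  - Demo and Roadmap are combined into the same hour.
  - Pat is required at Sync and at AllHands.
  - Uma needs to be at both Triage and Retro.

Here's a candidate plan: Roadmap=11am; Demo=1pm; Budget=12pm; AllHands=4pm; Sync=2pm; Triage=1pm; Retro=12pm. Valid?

Invalid. Lee is required at Triage and at Demo.

Uma needs to be at both Triage and Retro — holds.
Lee is required at Triage and at Demo — violated.
There are 3 rooms available — holds.
Demo and Roadmap are combined into the same hour — violated.
Ben is required at Demo and at Budget — holds.
Pat is required at Sync and at AllHands — holds.
Vic needs to be at both Demo and Retro — holds.
Quinn needs to be at both Demo and AllHands — holds.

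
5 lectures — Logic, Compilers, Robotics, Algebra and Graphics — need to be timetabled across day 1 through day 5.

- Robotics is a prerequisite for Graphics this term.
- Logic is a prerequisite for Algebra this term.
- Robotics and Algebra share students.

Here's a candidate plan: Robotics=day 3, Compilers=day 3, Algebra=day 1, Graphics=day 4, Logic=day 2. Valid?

Invalid. Logic is a prerequisite for Algebra this term.

Logic is a prerequisite for Algebra this term — violated.
Robotics and Algebra share students — holds.
Robotics is a prerequisite for Graphics this term — holds.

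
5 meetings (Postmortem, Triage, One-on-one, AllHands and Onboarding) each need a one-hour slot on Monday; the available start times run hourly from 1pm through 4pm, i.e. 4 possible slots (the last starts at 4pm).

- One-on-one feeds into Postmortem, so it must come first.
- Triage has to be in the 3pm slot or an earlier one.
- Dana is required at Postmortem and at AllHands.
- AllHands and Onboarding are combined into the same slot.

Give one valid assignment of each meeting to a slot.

Onboarding=1pm; AllHands=1pm; Postmortem=2pm; Triage=1pm; One-on-one=1pm

Checking: One-on-one(1pm) before Postmortem(2pm); Postmortem(2pm) != AllHands(1pm); AllHands = Onboarding = 1pm; Triage=1pm in [1pm,3pm].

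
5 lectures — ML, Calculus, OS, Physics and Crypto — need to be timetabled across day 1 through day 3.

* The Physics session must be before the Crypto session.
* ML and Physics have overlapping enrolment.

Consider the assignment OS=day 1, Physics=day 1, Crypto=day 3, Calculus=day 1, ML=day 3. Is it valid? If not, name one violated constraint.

Yes

ML and Physics have overlapping enrolment — holds.
The Physics session must be before the Crypto session — holds.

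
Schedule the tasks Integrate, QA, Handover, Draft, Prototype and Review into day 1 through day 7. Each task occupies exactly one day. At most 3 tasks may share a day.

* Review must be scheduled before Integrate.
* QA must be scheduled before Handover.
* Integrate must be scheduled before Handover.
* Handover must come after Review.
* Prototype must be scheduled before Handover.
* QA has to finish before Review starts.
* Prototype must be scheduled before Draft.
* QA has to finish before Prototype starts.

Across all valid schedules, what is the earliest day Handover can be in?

day 4

Precedence pushes Handover to at least day 4.
Handover at day 4 is achievable: Integrate in day 3; Prototype in day 2; Review in day 2; QA in day 1; Handover in day 4; Draft in day 3.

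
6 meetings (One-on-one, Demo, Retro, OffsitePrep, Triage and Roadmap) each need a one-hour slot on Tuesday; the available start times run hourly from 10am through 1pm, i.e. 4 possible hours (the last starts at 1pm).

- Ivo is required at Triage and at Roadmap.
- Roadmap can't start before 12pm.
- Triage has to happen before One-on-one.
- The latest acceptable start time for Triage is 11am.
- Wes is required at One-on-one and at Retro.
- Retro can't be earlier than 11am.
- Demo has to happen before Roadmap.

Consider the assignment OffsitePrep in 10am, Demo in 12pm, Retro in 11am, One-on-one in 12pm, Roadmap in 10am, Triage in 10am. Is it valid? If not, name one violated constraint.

No — it violates: Demo has to happen before Roadmap

The latest acceptable start time for Triage is 11am — holds.
Roadmap can't start before 12pm — violated.
Triage has to happen before One-on-one — holds.
Wes is required at One-on-one and at Retro — holds.
Ivo is required at Triage and at Roadmap — violated.
Demo has to happen before Roadmap — violated.
Retro can't be earlier than 11am — holds.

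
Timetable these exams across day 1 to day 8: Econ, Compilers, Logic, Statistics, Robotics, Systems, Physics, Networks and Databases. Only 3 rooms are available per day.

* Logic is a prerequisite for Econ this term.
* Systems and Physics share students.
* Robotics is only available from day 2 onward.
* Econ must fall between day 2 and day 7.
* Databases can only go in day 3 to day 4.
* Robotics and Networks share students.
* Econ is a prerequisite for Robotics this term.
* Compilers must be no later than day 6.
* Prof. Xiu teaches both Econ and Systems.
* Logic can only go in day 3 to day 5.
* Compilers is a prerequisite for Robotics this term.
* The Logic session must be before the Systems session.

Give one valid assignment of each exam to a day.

Databases in day 3; Systems in day 5; Networks in day 2; Statistics in day 1; Econ in day 4; Robotics in day 5; Logic in day 3; Compilers in day 1; Physics in day 1

Checking: Logic(day 3) before Econ(day 4); Logic(day 3) before Systems(day 5); Compilers(day 1) before Robotics(day 5); Econ(day 4) before Robotics(day 5); Robotics(day 5) != Networks(day 2); Econ(day 4) != Systems(day 5); Systems(day 5) != Physics(day 1); Databases=day 3 in [day 3,day 4]; Robotics=day 5 in [day 2,day 8]; Compilers=day 1 in [day 1,day 6]; Logic=day 3 in [day 3,day 5]; Econ=day 4 in [day 2,day 7]; max 3 per day (cap 3).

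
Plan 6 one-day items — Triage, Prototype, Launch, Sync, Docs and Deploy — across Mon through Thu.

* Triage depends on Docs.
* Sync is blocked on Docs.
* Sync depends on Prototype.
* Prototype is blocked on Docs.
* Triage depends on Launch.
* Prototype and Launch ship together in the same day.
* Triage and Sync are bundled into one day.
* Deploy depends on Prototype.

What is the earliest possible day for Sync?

Precedence pushes Sync to at least Wed.
Sync at Wed is achievable: Launch=Tue; Prototype=Tue; Docs=Mon; Deploy=Wed; Sync=Wed; Triage=Wed.

Wed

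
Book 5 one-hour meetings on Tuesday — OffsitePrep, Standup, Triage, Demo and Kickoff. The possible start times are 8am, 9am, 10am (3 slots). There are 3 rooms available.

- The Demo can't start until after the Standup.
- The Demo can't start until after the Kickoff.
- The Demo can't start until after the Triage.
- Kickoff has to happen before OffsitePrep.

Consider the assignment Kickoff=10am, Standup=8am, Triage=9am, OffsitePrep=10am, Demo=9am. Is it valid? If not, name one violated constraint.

The Demo can't start until after the Triage — violated.
Kickoff has to happen before OffsitePrep — violated.
There are 3 rooms available — holds.
The Demo can't start until after the Standup — holds.
The Demo can't start until after the Kickoff — violated.

No — it violates: The Demo can't start until after the Kickoff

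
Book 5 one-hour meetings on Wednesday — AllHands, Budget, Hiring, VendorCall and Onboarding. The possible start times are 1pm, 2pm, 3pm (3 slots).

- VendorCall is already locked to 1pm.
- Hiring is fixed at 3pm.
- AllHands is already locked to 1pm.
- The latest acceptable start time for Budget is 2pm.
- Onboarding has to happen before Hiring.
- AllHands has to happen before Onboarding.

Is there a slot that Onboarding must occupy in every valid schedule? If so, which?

AllHands is fixed at 1pm and must come before Onboarding, so Onboarding is at least 2pm.
Hiring is fixed at 3pm and must come after Onboarding, so Onboarding is at most 2pm.
So Onboarding must be 2pm.

2pm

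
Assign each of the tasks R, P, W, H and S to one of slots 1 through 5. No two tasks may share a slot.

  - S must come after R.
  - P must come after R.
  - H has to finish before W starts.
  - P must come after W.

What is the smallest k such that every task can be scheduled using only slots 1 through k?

5

The precedence chain requires at least 3 distinct slots.
With at most 1 per slot and 5 tasks, at least 5 slots are needed.
5 works (last occupied slot: 5): for example W=3; P=4; S=5; H=2; R=1.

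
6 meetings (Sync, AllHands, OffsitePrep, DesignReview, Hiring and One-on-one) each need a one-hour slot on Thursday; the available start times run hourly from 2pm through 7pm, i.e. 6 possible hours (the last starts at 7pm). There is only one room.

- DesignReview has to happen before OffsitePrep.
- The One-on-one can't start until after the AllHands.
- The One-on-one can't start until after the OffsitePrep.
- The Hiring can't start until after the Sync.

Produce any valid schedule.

One-on-one -> 5pm; OffsitePrep -> 3pm; Sync -> 6pm; Hiring -> 7pm; DesignReview -> 2pm; AllHands -> 4pm

Checking: Sync(6pm) before Hiring(7pm); AllHands(4pm) before One-on-one(5pm); DesignReview(2pm) before OffsitePrep(3pm); OffsitePrep(3pm) before One-on-one(5pm); max 1 per hour (cap 1).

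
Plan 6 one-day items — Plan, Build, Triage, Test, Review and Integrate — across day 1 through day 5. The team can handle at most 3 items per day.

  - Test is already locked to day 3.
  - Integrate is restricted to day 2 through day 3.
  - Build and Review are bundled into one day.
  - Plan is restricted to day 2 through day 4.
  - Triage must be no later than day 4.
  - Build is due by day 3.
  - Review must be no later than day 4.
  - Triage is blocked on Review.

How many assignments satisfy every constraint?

Splitting on Plan: it can be day 2 (9), day 3 (8), day 4 (11). Listing each branch's schedules as (Build, Triage, Test, Review, Integrate) by day number:
Plan=day 2: (1,2,3,1,2) (1,2,3,1,3) (1,3,3,1,2) (1,3,3,1,3) (1,4,3,1,2) (1,4,3,1,3) (2,3,3,2,3) (2,4,3,2,3) (3,4,3,3,2) — 9.
Plan=day 3: (1,2,3,1,2) (1,2,3,1,3) (1,3,3,1,2) (1,4,3,1,2) (1,4,3,1,3) (2,3,3,2,2) (2,4,3,2,2) (2,4,3,2,3) — 8.
Plan=day 4: (1,2,3,1,2) (1,2,3,1,3) (1,3,3,1,2) (1,3,3,1,3) (1,4,3,1,2) (1,4,3,1,3) (2,3,3,2,2) (2,3,3,2,3) (2,4,3,2,2) (2,4,3,2,3) (3,4,3,3,2) — 11.
Summing: 9 + 8 + 11 = 28.

28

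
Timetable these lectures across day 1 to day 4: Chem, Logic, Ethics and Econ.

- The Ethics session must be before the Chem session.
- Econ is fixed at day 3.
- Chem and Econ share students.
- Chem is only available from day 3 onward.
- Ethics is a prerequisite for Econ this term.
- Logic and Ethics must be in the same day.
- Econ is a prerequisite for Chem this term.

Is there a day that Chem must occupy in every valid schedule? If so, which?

day 4

Chem's window is day 3–day 4.
Econ is fixed at day 3, and Chem can't share a day with Econ.
So Chem must be day 4.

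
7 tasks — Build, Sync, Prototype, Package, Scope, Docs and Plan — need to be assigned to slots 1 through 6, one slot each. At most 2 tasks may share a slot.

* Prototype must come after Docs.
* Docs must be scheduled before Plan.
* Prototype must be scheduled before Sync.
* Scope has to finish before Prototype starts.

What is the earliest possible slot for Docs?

1

Downstream work caps Docs at 4.
Docs at 1 is achievable: Package in 4; Docs in 1; Build in 3; Scope in 1; Sync in 3; Plan in 2; Prototype in 2.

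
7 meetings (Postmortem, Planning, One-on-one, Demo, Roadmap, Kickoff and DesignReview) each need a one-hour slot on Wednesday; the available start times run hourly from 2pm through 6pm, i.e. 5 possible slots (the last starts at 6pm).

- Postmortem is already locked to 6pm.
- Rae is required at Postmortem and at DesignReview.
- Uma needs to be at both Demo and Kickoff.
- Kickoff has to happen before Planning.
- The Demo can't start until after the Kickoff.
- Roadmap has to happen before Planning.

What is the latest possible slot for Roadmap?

Downstream work caps Roadmap at 5pm.
Roadmap at 5pm is achievable: Demo -> 3pm, Planning -> 6pm, Kickoff -> 2pm, Roadmap -> 5pm, DesignReview -> 2pm, One-on-one -> 2pm, Postmortem -> 6pm.

5pm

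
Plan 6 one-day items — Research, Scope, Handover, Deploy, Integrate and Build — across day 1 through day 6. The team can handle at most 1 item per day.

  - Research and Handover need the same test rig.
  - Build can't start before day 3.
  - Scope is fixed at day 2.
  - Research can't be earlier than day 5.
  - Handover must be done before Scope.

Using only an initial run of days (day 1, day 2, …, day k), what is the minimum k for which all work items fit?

The precedence chain requires at least 2 distinct days.
With at most 1 per day and 6 work items, at least 6 days are needed.
Research can't be placed before day 5, so the schedule must run through at least day 5.
6 works (last occupied day: day 6): for example Build in day 3; Handover in day 1; Deploy in day 4; Scope in day 2; Integrate in day 6; Research in day 5.

6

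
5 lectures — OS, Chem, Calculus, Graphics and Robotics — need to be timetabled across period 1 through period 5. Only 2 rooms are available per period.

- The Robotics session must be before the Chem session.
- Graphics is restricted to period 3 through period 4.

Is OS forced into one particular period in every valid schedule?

OS can be period 1 (e.g. OS in period 1, Calculus in period 2, Chem in period 2, Graphics in period 3, Robotics in period 1) or period 2 (e.g. OS in period 2, Robotics in period 1, Graphics in period 3, Calculus in period 1, Chem in period 2).

No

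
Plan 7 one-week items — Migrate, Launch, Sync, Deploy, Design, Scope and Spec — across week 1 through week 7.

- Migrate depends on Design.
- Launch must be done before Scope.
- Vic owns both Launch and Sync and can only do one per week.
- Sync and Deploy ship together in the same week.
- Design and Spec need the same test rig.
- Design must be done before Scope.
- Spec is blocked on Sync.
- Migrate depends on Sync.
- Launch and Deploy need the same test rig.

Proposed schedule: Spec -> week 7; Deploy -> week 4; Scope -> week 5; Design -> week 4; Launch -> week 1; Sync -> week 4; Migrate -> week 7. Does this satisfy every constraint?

Launch and Deploy need the same test rig — holds.
Migrate depends on Design — holds.
Design must be done before Scope — holds.
Sync and Deploy ship together in the same week — holds.
Launch must be done before Scope — holds.
Spec is blocked on Sync — holds.
Migrate depends on Sync — holds.
Vic owns both Launch and Sync and can only do one per week — holds.
Design and Spec need the same test rig — holds.

Yes, all constraints hold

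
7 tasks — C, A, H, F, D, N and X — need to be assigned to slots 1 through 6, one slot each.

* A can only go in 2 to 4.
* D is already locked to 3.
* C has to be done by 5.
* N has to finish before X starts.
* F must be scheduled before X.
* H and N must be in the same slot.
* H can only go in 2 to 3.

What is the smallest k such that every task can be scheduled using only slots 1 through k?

3

The precedence chain requires at least 2 distinct slots.
D can't be placed before 3, so the schedule must run through at least slot 3.
3 works (last occupied slot: 3): for example H -> 2; N -> 2; F -> 1; C -> 1; D -> 3; X -> 3; A -> 2.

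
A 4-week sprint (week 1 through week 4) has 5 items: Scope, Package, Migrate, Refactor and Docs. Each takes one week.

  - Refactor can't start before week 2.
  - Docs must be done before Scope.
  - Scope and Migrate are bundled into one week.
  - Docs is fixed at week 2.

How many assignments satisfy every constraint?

24

Splitting on Scope: it can be week 3 (12), week 4 (12). Listing each branch's schedules as (Package, Migrate, Refactor, Docs) by week number:
Scope=week 3: (1,3,2,2) (1,3,3,2) (1,3,4,2) (2,3,2,2) (2,3,3,2) (2,3,4,2) (3,3,2,2) (3,3,3,2) (3,3,4,2) (4,3,2,2) (4,3,3,2) (4,3,4,2) — 12.
Scope=week 4: (1,4,2,2) (1,4,3,2) (1,4,4,2) (2,4,2,2) (2,4,3,2) (2,4,4,2) (3,4,2,2) (3,4,3,2) (3,4,4,2) (4,4,2,2) (4,4,3,2) (4,4,4,2) — 12.
Summing: 12 + 12 = 24.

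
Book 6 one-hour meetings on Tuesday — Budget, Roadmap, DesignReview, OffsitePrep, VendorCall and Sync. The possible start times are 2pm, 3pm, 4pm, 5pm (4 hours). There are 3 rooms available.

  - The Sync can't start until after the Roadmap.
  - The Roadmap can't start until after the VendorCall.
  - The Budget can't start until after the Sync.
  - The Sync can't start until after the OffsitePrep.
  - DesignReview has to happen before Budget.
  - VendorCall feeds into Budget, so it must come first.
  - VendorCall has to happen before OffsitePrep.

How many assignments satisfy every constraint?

3

Enumerating: OffsitePrep -> 3pm, Budget -> 5pm, Roadmap -> 3pm, Sync -> 4pm, DesignReview -> 2pm, VendorCall -> 2pm | OffsitePrep -> 3pm, Budget -> 5pm, DesignReview -> 3pm, Sync -> 4pm, VendorCall -> 2pm, Roadmap -> 3pm | Budget in 5pm, VendorCall in 2pm, OffsitePrep in 3pm, Sync in 4pm, DesignReview in 4pm, Roadmap in 3pm.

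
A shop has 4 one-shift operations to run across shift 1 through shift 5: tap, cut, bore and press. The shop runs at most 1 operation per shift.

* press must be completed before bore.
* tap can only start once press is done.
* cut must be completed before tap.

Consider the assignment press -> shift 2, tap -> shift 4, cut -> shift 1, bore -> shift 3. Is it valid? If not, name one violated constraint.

press must be completed before bore — holds.
The shop runs at most 1 operation per shift — holds.
tap can only start once press is done — holds.
cut must be completed before tap — holds.

Yes, all constraints hold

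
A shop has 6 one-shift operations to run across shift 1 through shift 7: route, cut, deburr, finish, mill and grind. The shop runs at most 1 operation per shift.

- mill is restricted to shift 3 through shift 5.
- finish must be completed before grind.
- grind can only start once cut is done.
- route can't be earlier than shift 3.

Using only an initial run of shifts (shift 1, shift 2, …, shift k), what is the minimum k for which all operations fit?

6 shifts

The precedence chain requires at least 2 distinct shifts.
With at most 1 per shift and 6 operations, at least 6 shifts are needed.
route can't be placed before shift 3, so the schedule must run through at least shift 3.
6 works (last occupied shift: shift 6): for example mill=shift 3; route=shift 4; finish=shift 2; deburr=shift 6; cut=shift 1; grind=shift 5.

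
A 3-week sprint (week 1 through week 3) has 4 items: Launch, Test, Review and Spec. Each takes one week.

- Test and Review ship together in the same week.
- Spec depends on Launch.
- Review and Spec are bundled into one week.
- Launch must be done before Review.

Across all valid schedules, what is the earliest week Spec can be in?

Precedence pushes Spec to at least week 2.
Spec at week 2 is achievable: Review in week 2; Spec in week 2; Test in week 2; Launch in week 1.

week 2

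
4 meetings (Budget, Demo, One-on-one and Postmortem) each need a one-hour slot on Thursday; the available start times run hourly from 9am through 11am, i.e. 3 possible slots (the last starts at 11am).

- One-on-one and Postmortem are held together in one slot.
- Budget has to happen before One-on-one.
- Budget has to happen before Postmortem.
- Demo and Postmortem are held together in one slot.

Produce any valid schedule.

Postmortem=10am; Demo=10am; Budget=9am; One-on-one=10am

Checking: Budget(9am) before Postmortem(10am); Budget(9am) before One-on-one(10am); One-on-one = Postmortem = 10am; Demo = Postmortem = 10am.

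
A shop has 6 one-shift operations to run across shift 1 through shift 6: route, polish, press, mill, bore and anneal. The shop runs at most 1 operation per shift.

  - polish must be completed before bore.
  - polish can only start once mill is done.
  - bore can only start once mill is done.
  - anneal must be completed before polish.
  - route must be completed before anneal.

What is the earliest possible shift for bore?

shift 5

Precedence pushes bore to at least shift 4.
bore at shift 5 is achievable: mill=shift 1, bore=shift 5, route=shift 2, polish=shift 4, press=shift 6, anneal=shift 3.
Nothing earlier works — the capacity limit rule out every shift before shift 5.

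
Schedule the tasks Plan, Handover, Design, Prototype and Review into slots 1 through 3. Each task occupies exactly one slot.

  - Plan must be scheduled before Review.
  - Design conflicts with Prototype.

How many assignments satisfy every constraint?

54

Splitting on Plan: it can be 1 (36), 2 (18). Listing each branch's schedules as (Handover, Design, Prototype, Review):
Plan=1: (1,1,2,2) (1,1,2,3) (1,1,3,2) (1,1,3,3) (1,2,1,2) (1,2,1,3) (1,2,3,2) (1,2,3,3) (1,3,1,2) (1,3,1,3) (1,3,2,2) (1,3,2,3) (2,1,2,2) (2,1,2,3) (2,1,3,2) (2,1,3,3) (2,2,1,2) (2,2,1,3) (2,2,3,2) (2,2,3,3) (2,3,1,2) (2,3,1,3) (2,3,2,2) (2,3,2,3) (3,1,2,2) (3,1,2,3) (3,1,3,2) (3,1,3,3) (3,2,1,2) (3,2,1,3) (3,2,3,2) (3,2,3,3) (3,3,1,2) (3,3,1,3) (3,3,2,2) (3,3,2,3) — 36.
Plan=2: (1,1,2,3) (1,1,3,3) (1,2,1,3) (1,2,3,3) (1,3,1,3) (1,3,2,3) (2,1,2,3) (2,1,3,3) (2,2,1,3) (2,2,3,3) (2,3,1,3) (2,3,2,3) (3,1,2,3) (3,1,3,3) (3,2,1,3) (3,2,3,3) (3,3,1,3) (3,3,2,3) — 18.
Summing: 36 + 18 = 54.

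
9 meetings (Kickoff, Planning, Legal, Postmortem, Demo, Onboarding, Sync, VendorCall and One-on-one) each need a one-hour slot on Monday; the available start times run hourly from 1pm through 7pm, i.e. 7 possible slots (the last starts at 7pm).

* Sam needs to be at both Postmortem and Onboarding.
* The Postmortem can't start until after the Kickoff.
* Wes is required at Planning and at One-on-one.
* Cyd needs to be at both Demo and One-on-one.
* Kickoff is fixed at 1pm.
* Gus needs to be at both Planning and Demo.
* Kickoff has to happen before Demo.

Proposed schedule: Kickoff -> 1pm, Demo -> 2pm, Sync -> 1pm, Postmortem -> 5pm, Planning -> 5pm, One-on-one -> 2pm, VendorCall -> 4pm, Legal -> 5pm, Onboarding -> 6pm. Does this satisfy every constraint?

Invalid. Cyd needs to be at both Demo and One-on-one.

Kickoff has to happen before Demo — holds.
Wes is required at Planning and at One-on-one — holds.
The Postmortem can't start until after the Kickoff — holds.
Kickoff is fixed at 1pm — holds.
Cyd needs to be at both Demo and One-on-one — violated.
Sam needs to be at both Postmortem and Onboarding — holds.
Gus needs to be at both Planning and Demo — holds.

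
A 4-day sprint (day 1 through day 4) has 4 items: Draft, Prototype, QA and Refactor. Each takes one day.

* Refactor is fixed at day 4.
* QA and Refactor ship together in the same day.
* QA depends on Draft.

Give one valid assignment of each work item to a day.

Refactor in day 4; QA in day 4; Prototype in day 1; Draft in day 1

Checking: Draft(day 1) before QA(day 4); QA = Refactor = day 4; Refactor=day 4 in [day 4,day 4].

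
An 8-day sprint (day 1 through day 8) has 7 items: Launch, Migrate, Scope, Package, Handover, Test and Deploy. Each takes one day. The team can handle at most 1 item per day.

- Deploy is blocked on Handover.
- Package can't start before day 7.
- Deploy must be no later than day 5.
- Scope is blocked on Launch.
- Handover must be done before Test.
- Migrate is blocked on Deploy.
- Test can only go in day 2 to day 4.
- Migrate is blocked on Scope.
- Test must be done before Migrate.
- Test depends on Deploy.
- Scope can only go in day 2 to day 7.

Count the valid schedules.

32

Splitting on Launch: it can be day 1 (6), day 2 (6), day 3 (6), day 4 (6), day 5 (8). Listing each branch's schedules as (Migrate, Scope, Package, Handover, Test, Deploy) by day number:
Launch=day 1: (6,5,7,2,4,3) (6,5,8,2,4,3) (7,5,8,2,4,3) (7,6,8,2,4,3) (8,5,7,2,4,3) (8,6,7,2,4,3) — 6.
Launch=day 2: (6,5,7,1,4,3) (6,5,8,1,4,3) (7,5,8,1,4,3) (7,6,8,1,4,3) (8,5,7,1,4,3) (8,6,7,1,4,3) — 6.
Launch=day 3: (6,5,7,1,4,2) (6,5,8,1,4,2) (7,5,8,1,4,2) (7,6,8,1,4,2) (8,5,7,1,4,2) (8,6,7,1,4,2) — 6.
Launch=day 4: (6,5,7,1,3,2) (6,5,8,1,3,2) (7,5,8,1,3,2) (7,6,8,1,3,2) (8,5,7,1,3,2) (8,6,7,1,3,2) — 6.
Launch=day 5: (7,6,8,1,3,2) (7,6,8,1,4,2) (7,6,8,1,4,3) (7,6,8,2,4,3) (8,6,7,1,3,2) (8,6,7,1,4,2) (8,6,7,1,4,3) (8,6,7,2,4,3) — 8.
Summing: 6 + 6 + 6 + 6 + 8 = 32.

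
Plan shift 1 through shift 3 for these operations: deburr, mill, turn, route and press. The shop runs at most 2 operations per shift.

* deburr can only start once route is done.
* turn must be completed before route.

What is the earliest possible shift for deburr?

Precedence pushes deburr to at least shift 3.
deburr at shift 3 is achievable: mill -> shift 1; deburr -> shift 3; route -> shift 2; press -> shift 2; turn -> shift 1.

shift 3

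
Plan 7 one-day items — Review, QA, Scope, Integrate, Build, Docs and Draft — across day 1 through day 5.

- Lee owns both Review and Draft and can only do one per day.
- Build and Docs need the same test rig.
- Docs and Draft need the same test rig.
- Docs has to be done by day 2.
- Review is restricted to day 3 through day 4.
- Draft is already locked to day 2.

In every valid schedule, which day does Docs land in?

Docs's window is day 1–day 2.
Draft is fixed at day 2, and Docs can't share a day with Draft.
So Docs must be day 1.

day 1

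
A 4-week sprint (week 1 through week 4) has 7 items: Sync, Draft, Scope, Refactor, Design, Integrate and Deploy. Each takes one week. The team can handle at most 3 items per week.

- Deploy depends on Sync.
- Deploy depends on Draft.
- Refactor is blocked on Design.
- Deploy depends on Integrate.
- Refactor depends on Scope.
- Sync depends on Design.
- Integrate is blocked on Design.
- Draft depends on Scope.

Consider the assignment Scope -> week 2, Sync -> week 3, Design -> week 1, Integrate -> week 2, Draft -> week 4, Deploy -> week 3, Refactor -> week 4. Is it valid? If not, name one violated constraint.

Invalid. Deploy depends on Draft.

Refactor is blocked on Design — holds.
Integrate is blocked on Design — holds.
Sync depends on Design — holds.
Refactor depends on Scope — holds.
Deploy depends on Sync — violated.
Deploy depends on Draft — violated.
Draft depends on Scope — holds.
The team can handle at most 3 items per week — holds.
Deploy depends on Integrate — holds.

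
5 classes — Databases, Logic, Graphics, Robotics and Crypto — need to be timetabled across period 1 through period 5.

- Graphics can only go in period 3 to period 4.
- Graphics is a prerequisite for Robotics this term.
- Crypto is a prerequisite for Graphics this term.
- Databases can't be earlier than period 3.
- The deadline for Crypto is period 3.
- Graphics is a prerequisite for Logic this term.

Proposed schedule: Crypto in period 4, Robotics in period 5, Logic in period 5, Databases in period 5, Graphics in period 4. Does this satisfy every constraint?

Graphics is a prerequisite for Logic this term — holds.
Databases can't be earlier than period 3 — holds.
Graphics is a prerequisite for Robotics this term — holds.
The deadline for Crypto is period 3 — violated.
Crypto is a prerequisite for Graphics this term — violated.
Graphics can only go in period 3 to period 4 — holds.

Invalid. The deadline for Crypto is period 3.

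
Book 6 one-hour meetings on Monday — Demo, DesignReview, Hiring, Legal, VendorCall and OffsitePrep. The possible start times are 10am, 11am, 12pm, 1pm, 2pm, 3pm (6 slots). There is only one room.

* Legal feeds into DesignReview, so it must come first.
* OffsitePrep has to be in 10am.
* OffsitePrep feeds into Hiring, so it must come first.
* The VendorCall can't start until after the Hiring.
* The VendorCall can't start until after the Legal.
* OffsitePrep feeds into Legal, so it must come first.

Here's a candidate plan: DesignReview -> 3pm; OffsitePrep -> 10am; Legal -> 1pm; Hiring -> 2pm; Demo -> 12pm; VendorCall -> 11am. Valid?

No. The VendorCall can't start until after the Hiring is not satisfied.

Legal feeds into DesignReview, so it must come first — holds.
The VendorCall can't start until after the Hiring — violated.
The VendorCall can't start until after the Legal — violated.
OffsitePrep has to be in 10am — holds.
There is only one room — holds.
OffsitePrep feeds into Legal, so it must come first — holds.
OffsitePrep feeds into Hiring, so it must come first — holds.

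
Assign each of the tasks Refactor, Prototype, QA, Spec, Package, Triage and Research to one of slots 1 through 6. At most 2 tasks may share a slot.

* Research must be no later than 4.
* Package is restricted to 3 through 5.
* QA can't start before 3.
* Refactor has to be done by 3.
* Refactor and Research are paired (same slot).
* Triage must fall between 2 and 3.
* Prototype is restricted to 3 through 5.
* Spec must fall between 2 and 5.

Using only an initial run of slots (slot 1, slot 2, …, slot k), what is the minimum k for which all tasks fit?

With at most 2 per slot and 7 tasks, at least 4 slots are needed.
Prototype can't be placed before 3, so the schedule must run through at least slot 3.
4 works (last occupied slot: 4): for example Research=1; Spec=2; Package=4; Triage=2; Refactor=1; Prototype=3; QA=3.

4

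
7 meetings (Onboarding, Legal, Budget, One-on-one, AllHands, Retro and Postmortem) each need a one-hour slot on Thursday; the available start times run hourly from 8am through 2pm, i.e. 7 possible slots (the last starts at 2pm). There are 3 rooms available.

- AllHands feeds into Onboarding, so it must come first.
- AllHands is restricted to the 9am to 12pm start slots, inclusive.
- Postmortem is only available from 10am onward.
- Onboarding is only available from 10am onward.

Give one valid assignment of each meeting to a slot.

Legal=8am, One-on-one=8am, Retro=9am, Postmortem=10am, AllHands=9am, Budget=8am, Onboarding=10am

Checking: AllHands(9am) before Onboarding(10am); Postmortem=10am in [10am,2pm]; Onboarding=10am in [10am,2pm]; AllHands=9am in [9am,12pm]; max 3 per slot (cap 3).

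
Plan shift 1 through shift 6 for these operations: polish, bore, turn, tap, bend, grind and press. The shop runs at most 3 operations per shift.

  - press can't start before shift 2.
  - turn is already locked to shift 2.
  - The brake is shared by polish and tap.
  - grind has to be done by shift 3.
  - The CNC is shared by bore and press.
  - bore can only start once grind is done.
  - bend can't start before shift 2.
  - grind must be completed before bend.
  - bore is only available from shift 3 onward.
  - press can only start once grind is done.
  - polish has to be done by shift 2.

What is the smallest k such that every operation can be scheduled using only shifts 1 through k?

3

The precedence chain requires at least 2 distinct shifts.
With at most 3 per shift and 7 operations, at least 3 shifts are needed.
bore can't be placed before shift 3, so the schedule must run through at least shift 3.
3 works (last occupied shift: shift 3): for example bend=shift 2; press=shift 2; turn=shift 2; grind=shift 1; polish=shift 1; tap=shift 3; bore=shift 3.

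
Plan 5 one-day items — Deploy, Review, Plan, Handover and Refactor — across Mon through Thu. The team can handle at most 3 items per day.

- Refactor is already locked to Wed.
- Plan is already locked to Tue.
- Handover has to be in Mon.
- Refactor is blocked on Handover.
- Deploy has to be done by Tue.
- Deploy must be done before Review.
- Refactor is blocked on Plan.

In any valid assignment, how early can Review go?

Tue

Precedence pushes Review to at least Tue.
Review at Tue is achievable: Refactor in Wed; Deploy in Mon; Plan in Tue; Handover in Mon; Review in Tue.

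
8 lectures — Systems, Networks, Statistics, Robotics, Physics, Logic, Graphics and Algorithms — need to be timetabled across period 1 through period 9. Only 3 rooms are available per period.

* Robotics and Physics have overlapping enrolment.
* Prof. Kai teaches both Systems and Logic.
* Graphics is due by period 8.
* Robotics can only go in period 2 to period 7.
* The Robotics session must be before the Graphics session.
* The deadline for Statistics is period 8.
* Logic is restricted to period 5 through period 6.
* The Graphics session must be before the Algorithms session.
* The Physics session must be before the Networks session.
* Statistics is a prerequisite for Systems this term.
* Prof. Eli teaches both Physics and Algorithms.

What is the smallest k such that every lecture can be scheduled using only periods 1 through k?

The precedence chain requires at least 3 distinct periods.
With at most 3 per period and 8 lectures, at least 3 periods are needed.
Logic can't be placed before period 5, so the schedule must run through at least period 5.
5 works (last occupied period: period 5): for example Algorithms -> period 4; Graphics -> period 3; Networks -> period 2; Logic -> period 5; Statistics -> period 1; Robotics -> period 2; Systems -> period 2; Physics -> period 1.

5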